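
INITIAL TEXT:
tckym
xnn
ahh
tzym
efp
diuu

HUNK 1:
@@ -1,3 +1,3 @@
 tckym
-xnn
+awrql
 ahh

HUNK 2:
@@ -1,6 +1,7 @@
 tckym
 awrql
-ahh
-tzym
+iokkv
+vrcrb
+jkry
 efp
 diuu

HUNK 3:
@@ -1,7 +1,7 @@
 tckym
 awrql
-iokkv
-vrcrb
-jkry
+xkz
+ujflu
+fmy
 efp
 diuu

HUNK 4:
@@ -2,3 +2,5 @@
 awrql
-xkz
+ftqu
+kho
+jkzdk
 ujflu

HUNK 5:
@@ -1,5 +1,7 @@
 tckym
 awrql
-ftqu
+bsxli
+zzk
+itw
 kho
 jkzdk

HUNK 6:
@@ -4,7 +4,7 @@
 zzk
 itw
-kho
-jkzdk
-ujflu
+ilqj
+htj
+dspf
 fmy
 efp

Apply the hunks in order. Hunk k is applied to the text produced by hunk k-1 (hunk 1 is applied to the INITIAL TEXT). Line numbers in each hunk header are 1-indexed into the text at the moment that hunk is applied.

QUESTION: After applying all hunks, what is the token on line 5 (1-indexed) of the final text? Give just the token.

Answer: itw

Derivation:
Hunk 1: at line 1 remove [xnn] add [awrql] -> 6 lines: tckym awrql ahh tzym efp diuu
Hunk 2: at line 1 remove [ahh,tzym] add [iokkv,vrcrb,jkry] -> 7 lines: tckym awrql iokkv vrcrb jkry efp diuu
Hunk 3: at line 1 remove [iokkv,vrcrb,jkry] add [xkz,ujflu,fmy] -> 7 lines: tckym awrql xkz ujflu fmy efp diuu
Hunk 4: at line 2 remove [xkz] add [ftqu,kho,jkzdk] -> 9 lines: tckym awrql ftqu kho jkzdk ujflu fmy efp diuu
Hunk 5: at line 1 remove [ftqu] add [bsxli,zzk,itw] -> 11 lines: tckym awrql bsxli zzk itw kho jkzdk ujflu fmy efp diuu
Hunk 6: at line 4 remove [kho,jkzdk,ujflu] add [ilqj,htj,dspf] -> 11 lines: tckym awrql bsxli zzk itw ilqj htj dspf fmy efp diuu
Final line 5: itw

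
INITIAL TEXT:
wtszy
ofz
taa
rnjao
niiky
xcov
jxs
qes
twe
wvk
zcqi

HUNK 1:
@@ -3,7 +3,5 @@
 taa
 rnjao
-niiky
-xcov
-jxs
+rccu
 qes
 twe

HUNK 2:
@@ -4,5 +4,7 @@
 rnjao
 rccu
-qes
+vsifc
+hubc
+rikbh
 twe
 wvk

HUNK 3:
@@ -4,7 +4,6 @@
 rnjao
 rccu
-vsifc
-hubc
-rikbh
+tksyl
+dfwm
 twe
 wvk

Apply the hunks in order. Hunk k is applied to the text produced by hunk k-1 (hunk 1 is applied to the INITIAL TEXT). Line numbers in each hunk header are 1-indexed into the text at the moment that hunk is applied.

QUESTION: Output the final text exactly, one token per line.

Hunk 1: at line 3 remove [niiky,xcov,jxs] add [rccu] -> 9 lines: wtszy ofz taa rnjao rccu qes twe wvk zcqi
Hunk 2: at line 4 remove [qes] add [vsifc,hubc,rikbh] -> 11 lines: wtszy ofz taa rnjao rccu vsifc hubc rikbh twe wvk zcqi
Hunk 3: at line 4 remove [vsifc,hubc,rikbh] add [tksyl,dfwm] -> 10 lines: wtszy ofz taa rnjao rccu tksyl dfwm twe wvk zcqi

Answer: wtszy
ofz
taa
rnjao
rccu
tksyl
dfwm
twe
wvk
zcqi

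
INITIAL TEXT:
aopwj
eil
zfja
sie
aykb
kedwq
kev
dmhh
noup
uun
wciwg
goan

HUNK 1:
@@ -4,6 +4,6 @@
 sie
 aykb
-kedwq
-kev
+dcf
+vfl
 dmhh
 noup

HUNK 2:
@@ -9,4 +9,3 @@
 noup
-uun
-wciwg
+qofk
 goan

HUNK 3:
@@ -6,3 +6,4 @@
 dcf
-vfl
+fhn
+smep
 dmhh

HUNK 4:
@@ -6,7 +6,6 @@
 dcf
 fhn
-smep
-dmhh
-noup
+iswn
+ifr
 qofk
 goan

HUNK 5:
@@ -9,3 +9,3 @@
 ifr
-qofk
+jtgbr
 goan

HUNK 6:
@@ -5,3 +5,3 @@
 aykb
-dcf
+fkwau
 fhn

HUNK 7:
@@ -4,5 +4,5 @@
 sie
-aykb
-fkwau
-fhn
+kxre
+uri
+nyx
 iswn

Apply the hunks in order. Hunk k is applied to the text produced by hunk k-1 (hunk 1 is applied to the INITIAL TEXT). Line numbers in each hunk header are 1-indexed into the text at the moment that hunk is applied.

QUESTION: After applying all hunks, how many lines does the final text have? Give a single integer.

Answer: 11

Derivation:
Hunk 1: at line 4 remove [kedwq,kev] add [dcf,vfl] -> 12 lines: aopwj eil zfja sie aykb dcf vfl dmhh noup uun wciwg goan
Hunk 2: at line 9 remove [uun,wciwg] add [qofk] -> 11 lines: aopwj eil zfja sie aykb dcf vfl dmhh noup qofk goan
Hunk 3: at line 6 remove [vfl] add [fhn,smep] -> 12 lines: aopwj eil zfja sie aykb dcf fhn smep dmhh noup qofk goan
Hunk 4: at line 6 remove [smep,dmhh,noup] add [iswn,ifr] -> 11 lines: aopwj eil zfja sie aykb dcf fhn iswn ifr qofk goan
Hunk 5: at line 9 remove [qofk] add [jtgbr] -> 11 lines: aopwj eil zfja sie aykb dcf fhn iswn ifr jtgbr goan
Hunk 6: at line 5 remove [dcf] add [fkwau] -> 11 lines: aopwj eil zfja sie aykb fkwau fhn iswn ifr jtgbr goan
Hunk 7: at line 4 remove [aykb,fkwau,fhn] add [kxre,uri,nyx] -> 11 lines: aopwj eil zfja sie kxre uri nyx iswn ifr jtgbr goan
Final line count: 11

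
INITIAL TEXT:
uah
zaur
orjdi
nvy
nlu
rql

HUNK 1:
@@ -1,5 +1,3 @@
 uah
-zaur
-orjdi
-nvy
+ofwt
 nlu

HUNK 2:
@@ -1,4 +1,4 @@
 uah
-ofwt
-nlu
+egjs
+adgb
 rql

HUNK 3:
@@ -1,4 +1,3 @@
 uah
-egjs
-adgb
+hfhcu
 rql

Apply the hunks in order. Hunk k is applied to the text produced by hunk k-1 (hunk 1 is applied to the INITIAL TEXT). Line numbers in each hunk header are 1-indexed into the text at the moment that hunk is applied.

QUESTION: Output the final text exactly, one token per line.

Hunk 1: at line 1 remove [zaur,orjdi,nvy] add [ofwt] -> 4 lines: uah ofwt nlu rql
Hunk 2: at line 1 remove [ofwt,nlu] add [egjs,adgb] -> 4 lines: uah egjs adgb rql
Hunk 3: at line 1 remove [egjs,adgb] add [hfhcu] -> 3 lines: uah hfhcu rql

Answer: uah
hfhcu
rql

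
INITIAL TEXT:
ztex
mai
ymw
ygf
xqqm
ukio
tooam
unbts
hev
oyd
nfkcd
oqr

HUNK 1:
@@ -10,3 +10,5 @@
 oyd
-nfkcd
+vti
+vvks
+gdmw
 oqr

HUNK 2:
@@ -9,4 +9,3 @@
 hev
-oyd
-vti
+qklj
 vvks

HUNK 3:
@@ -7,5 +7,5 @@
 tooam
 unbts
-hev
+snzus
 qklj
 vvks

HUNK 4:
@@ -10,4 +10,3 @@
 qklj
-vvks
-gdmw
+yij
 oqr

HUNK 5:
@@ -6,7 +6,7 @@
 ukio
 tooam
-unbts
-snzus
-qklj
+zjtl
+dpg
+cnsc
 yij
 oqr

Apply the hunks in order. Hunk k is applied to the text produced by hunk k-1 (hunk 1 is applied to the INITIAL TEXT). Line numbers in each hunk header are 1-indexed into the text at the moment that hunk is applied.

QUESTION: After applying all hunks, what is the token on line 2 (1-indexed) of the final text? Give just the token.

Answer: mai

Derivation:
Hunk 1: at line 10 remove [nfkcd] add [vti,vvks,gdmw] -> 14 lines: ztex mai ymw ygf xqqm ukio tooam unbts hev oyd vti vvks gdmw oqr
Hunk 2: at line 9 remove [oyd,vti] add [qklj] -> 13 lines: ztex mai ymw ygf xqqm ukio tooam unbts hev qklj vvks gdmw oqr
Hunk 3: at line 7 remove [hev] add [snzus] -> 13 lines: ztex mai ymw ygf xqqm ukio tooam unbts snzus qklj vvks gdmw oqr
Hunk 4: at line 10 remove [vvks,gdmw] add [yij] -> 12 lines: ztex mai ymw ygf xqqm ukio tooam unbts snzus qklj yij oqr
Hunk 5: at line 6 remove [unbts,snzus,qklj] add [zjtl,dpg,cnsc] -> 12 lines: ztex mai ymw ygf xqqm ukio tooam zjtl dpg cnsc yij oqr
Final line 2: mai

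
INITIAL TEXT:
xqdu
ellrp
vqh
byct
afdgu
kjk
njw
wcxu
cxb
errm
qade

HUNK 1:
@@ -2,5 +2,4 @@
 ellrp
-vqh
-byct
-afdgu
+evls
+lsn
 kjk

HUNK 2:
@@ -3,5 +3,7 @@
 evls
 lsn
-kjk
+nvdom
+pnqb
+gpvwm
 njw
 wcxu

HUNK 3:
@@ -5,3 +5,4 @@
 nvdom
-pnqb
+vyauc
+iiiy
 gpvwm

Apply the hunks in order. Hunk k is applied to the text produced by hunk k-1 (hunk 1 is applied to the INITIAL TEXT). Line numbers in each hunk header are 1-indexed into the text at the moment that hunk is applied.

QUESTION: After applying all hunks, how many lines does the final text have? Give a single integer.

Hunk 1: at line 2 remove [vqh,byct,afdgu] add [evls,lsn] -> 10 lines: xqdu ellrp evls lsn kjk njw wcxu cxb errm qade
Hunk 2: at line 3 remove [kjk] add [nvdom,pnqb,gpvwm] -> 12 lines: xqdu ellrp evls lsn nvdom pnqb gpvwm njw wcxu cxb errm qade
Hunk 3: at line 5 remove [pnqb] add [vyauc,iiiy] -> 13 lines: xqdu ellrp evls lsn nvdom vyauc iiiy gpvwm njw wcxu cxb errm qade
Final line count: 13

Answer: 13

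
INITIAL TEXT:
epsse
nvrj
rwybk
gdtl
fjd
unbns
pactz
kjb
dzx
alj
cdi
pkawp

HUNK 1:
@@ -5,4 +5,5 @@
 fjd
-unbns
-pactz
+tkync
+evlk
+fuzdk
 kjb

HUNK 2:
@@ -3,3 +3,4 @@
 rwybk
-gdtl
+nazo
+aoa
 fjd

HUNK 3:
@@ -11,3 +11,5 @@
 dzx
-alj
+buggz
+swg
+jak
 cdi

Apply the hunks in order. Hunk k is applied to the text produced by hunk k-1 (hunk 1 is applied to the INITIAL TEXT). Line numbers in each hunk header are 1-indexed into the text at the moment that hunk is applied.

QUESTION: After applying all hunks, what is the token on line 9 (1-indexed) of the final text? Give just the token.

Hunk 1: at line 5 remove [unbns,pactz] add [tkync,evlk,fuzdk] -> 13 lines: epsse nvrj rwybk gdtl fjd tkync evlk fuzdk kjb dzx alj cdi pkawp
Hunk 2: at line 3 remove [gdtl] add [nazo,aoa] -> 14 lines: epsse nvrj rwybk nazo aoa fjd tkync evlk fuzdk kjb dzx alj cdi pkawp
Hunk 3: at line 11 remove [alj] add [buggz,swg,jak] -> 16 lines: epsse nvrj rwybk nazo aoa fjd tkync evlk fuzdk kjb dzx buggz swg jak cdi pkawp
Final line 9: fuzdk

Answer: fuzdk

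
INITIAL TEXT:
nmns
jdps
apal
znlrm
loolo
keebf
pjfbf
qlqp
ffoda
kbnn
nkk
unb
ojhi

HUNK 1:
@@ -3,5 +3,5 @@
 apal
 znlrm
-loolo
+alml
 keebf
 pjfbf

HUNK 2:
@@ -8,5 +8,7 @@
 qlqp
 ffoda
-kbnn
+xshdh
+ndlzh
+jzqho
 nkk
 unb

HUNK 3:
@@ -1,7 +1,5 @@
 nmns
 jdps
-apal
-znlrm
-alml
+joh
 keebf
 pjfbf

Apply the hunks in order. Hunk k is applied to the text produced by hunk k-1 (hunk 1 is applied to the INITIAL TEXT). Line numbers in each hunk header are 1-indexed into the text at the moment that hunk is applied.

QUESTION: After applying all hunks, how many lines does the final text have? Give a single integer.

Hunk 1: at line 3 remove [loolo] add [alml] -> 13 lines: nmns jdps apal znlrm alml keebf pjfbf qlqp ffoda kbnn nkk unb ojhi
Hunk 2: at line 8 remove [kbnn] add [xshdh,ndlzh,jzqho] -> 15 lines: nmns jdps apal znlrm alml keebf pjfbf qlqp ffoda xshdh ndlzh jzqho nkk unb ojhi
Hunk 3: at line 1 remove [apal,znlrm,alml] add [joh] -> 13 lines: nmns jdps joh keebf pjfbf qlqp ffoda xshdh ndlzh jzqho nkk unb ojhi
Final line count: 13

Answer: 13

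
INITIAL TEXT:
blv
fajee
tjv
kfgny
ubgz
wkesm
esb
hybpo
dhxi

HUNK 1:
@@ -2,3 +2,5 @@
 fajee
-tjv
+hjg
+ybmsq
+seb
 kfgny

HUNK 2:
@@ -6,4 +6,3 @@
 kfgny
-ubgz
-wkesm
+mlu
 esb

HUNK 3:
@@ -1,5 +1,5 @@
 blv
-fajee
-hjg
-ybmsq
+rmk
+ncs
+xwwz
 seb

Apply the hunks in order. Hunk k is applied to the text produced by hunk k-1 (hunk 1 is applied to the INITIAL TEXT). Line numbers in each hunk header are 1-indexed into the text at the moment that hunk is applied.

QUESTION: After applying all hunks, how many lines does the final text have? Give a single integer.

Hunk 1: at line 2 remove [tjv] add [hjg,ybmsq,seb] -> 11 lines: blv fajee hjg ybmsq seb kfgny ubgz wkesm esb hybpo dhxi
Hunk 2: at line 6 remove [ubgz,wkesm] add [mlu] -> 10 lines: blv fajee hjg ybmsq seb kfgny mlu esb hybpo dhxi
Hunk 3: at line 1 remove [fajee,hjg,ybmsq] add [rmk,ncs,xwwz] -> 10 lines: blv rmk ncs xwwz seb kfgny mlu esb hybpo dhxi
Final line count: 10

Answer: 10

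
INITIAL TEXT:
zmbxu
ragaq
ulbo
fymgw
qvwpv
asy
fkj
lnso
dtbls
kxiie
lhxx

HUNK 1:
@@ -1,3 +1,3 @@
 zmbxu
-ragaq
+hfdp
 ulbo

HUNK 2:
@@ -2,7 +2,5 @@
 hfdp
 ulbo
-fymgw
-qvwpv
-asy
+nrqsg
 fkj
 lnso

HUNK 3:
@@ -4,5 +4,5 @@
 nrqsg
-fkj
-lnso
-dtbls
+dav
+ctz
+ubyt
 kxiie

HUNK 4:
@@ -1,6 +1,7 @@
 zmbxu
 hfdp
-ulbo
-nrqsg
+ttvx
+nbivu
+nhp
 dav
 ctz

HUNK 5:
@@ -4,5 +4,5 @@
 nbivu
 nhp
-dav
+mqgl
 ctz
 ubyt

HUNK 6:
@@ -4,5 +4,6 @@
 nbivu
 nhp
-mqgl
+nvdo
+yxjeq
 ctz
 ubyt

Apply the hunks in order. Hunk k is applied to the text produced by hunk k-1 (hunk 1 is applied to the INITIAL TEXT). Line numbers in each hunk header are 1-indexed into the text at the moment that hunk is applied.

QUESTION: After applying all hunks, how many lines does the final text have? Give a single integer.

Answer: 11

Derivation:
Hunk 1: at line 1 remove [ragaq] add [hfdp] -> 11 lines: zmbxu hfdp ulbo fymgw qvwpv asy fkj lnso dtbls kxiie lhxx
Hunk 2: at line 2 remove [fymgw,qvwpv,asy] add [nrqsg] -> 9 lines: zmbxu hfdp ulbo nrqsg fkj lnso dtbls kxiie lhxx
Hunk 3: at line 4 remove [fkj,lnso,dtbls] add [dav,ctz,ubyt] -> 9 lines: zmbxu hfdp ulbo nrqsg dav ctz ubyt kxiie lhxx
Hunk 4: at line 1 remove [ulbo,nrqsg] add [ttvx,nbivu,nhp] -> 10 lines: zmbxu hfdp ttvx nbivu nhp dav ctz ubyt kxiie lhxx
Hunk 5: at line 4 remove [dav] add [mqgl] -> 10 lines: zmbxu hfdp ttvx nbivu nhp mqgl ctz ubyt kxiie lhxx
Hunk 6: at line 4 remove [mqgl] add [nvdo,yxjeq] -> 11 lines: zmbxu hfdp ttvx nbivu nhp nvdo yxjeq ctz ubyt kxiie lhxx
Final line count: 11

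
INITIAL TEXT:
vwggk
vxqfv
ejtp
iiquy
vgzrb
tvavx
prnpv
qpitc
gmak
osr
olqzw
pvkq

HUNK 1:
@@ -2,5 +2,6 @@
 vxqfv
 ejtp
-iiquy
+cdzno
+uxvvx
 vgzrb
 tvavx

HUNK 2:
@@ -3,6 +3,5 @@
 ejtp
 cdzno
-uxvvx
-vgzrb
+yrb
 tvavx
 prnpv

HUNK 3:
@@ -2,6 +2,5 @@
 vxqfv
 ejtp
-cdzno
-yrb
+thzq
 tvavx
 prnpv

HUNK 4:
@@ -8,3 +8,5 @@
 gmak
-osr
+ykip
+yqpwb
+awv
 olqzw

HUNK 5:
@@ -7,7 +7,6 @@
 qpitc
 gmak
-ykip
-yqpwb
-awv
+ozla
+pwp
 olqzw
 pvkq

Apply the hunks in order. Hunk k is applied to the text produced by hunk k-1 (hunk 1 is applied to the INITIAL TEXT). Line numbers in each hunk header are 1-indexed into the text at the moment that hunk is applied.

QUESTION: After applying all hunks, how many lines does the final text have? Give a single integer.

Hunk 1: at line 2 remove [iiquy] add [cdzno,uxvvx] -> 13 lines: vwggk vxqfv ejtp cdzno uxvvx vgzrb tvavx prnpv qpitc gmak osr olqzw pvkq
Hunk 2: at line 3 remove [uxvvx,vgzrb] add [yrb] -> 12 lines: vwggk vxqfv ejtp cdzno yrb tvavx prnpv qpitc gmak osr olqzw pvkq
Hunk 3: at line 2 remove [cdzno,yrb] add [thzq] -> 11 lines: vwggk vxqfv ejtp thzq tvavx prnpv qpitc gmak osr olqzw pvkq
Hunk 4: at line 8 remove [osr] add [ykip,yqpwb,awv] -> 13 lines: vwggk vxqfv ejtp thzq tvavx prnpv qpitc gmak ykip yqpwb awv olqzw pvkq
Hunk 5: at line 7 remove [ykip,yqpwb,awv] add [ozla,pwp] -> 12 lines: vwggk vxqfv ejtp thzq tvavx prnpv qpitc gmak ozla pwp olqzw pvkq
Final line count: 12

Answer: 12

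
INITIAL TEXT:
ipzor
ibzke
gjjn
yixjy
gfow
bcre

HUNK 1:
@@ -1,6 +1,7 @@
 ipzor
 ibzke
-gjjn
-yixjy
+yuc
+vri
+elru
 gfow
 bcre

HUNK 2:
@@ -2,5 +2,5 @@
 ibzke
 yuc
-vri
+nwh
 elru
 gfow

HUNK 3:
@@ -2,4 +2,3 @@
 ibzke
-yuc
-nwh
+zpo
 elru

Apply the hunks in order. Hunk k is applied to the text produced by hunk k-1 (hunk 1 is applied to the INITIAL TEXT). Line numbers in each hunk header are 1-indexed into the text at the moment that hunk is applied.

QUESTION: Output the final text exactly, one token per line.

Hunk 1: at line 1 remove [gjjn,yixjy] add [yuc,vri,elru] -> 7 lines: ipzor ibzke yuc vri elru gfow bcre
Hunk 2: at line 2 remove [vri] add [nwh] -> 7 lines: ipzor ibzke yuc nwh elru gfow bcre
Hunk 3: at line 2 remove [yuc,nwh] add [zpo] -> 6 lines: ipzor ibzke zpo elru gfow bcre

Answer: ipzor
ibzke
zpo
elru
gfow
bcre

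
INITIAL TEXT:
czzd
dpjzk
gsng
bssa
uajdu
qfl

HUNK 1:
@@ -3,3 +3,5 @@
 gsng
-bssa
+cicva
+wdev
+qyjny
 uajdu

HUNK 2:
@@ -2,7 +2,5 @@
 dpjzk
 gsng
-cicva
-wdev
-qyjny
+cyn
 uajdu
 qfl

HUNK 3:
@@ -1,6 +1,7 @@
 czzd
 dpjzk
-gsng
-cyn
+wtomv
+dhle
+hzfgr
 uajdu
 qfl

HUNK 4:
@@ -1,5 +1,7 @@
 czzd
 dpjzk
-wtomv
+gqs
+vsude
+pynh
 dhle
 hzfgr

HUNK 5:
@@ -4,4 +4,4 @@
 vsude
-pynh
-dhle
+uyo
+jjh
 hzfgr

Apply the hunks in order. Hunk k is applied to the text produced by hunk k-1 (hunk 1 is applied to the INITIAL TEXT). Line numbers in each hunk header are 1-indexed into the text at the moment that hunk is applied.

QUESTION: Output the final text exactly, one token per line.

Hunk 1: at line 3 remove [bssa] add [cicva,wdev,qyjny] -> 8 lines: czzd dpjzk gsng cicva wdev qyjny uajdu qfl
Hunk 2: at line 2 remove [cicva,wdev,qyjny] add [cyn] -> 6 lines: czzd dpjzk gsng cyn uajdu qfl
Hunk 3: at line 1 remove [gsng,cyn] add [wtomv,dhle,hzfgr] -> 7 lines: czzd dpjzk wtomv dhle hzfgr uajdu qfl
Hunk 4: at line 1 remove [wtomv] add [gqs,vsude,pynh] -> 9 lines: czzd dpjzk gqs vsude pynh dhle hzfgr uajdu qfl
Hunk 5: at line 4 remove [pynh,dhle] add [uyo,jjh] -> 9 lines: czzd dpjzk gqs vsude uyo jjh hzfgr uajdu qfl

Answer: czzd
dpjzk
gqs
vsude
uyo
jjh
hzfgr
uajdu
qfl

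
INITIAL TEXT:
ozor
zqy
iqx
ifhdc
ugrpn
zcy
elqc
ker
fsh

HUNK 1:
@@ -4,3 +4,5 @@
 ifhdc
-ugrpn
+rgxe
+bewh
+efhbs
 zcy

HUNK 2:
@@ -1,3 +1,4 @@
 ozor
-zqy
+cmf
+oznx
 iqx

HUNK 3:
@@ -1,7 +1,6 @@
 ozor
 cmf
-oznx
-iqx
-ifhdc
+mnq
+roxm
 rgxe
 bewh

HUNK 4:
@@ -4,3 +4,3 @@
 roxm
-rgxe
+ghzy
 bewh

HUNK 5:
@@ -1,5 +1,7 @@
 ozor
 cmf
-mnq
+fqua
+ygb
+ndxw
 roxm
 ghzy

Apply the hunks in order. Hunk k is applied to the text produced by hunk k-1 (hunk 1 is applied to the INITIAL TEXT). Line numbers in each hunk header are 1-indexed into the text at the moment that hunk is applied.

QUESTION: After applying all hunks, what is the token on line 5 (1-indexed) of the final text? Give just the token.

Hunk 1: at line 4 remove [ugrpn] add [rgxe,bewh,efhbs] -> 11 lines: ozor zqy iqx ifhdc rgxe bewh efhbs zcy elqc ker fsh
Hunk 2: at line 1 remove [zqy] add [cmf,oznx] -> 12 lines: ozor cmf oznx iqx ifhdc rgxe bewh efhbs zcy elqc ker fsh
Hunk 3: at line 1 remove [oznx,iqx,ifhdc] add [mnq,roxm] -> 11 lines: ozor cmf mnq roxm rgxe bewh efhbs zcy elqc ker fsh
Hunk 4: at line 4 remove [rgxe] add [ghzy] -> 11 lines: ozor cmf mnq roxm ghzy bewh efhbs zcy elqc ker fsh
Hunk 5: at line 1 remove [mnq] add [fqua,ygb,ndxw] -> 13 lines: ozor cmf fqua ygb ndxw roxm ghzy bewh efhbs zcy elqc ker fsh
Final line 5: ndxw

Answer: ndxw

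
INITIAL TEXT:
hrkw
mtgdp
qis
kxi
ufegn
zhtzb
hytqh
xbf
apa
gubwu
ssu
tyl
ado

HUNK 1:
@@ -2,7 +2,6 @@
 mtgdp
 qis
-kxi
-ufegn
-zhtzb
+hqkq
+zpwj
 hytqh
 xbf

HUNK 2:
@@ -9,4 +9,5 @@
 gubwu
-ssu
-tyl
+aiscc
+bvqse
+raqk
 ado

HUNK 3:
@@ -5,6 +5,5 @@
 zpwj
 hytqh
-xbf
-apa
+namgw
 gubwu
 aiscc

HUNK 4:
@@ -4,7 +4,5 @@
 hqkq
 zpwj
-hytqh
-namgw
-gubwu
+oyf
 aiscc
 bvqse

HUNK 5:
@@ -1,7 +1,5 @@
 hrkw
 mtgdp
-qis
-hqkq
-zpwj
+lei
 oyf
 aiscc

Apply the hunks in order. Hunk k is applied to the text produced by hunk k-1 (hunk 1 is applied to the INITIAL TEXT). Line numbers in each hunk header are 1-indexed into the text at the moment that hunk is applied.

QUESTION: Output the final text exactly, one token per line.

Hunk 1: at line 2 remove [kxi,ufegn,zhtzb] add [hqkq,zpwj] -> 12 lines: hrkw mtgdp qis hqkq zpwj hytqh xbf apa gubwu ssu tyl ado
Hunk 2: at line 9 remove [ssu,tyl] add [aiscc,bvqse,raqk] -> 13 lines: hrkw mtgdp qis hqkq zpwj hytqh xbf apa gubwu aiscc bvqse raqk ado
Hunk 3: at line 5 remove [xbf,apa] add [namgw] -> 12 lines: hrkw mtgdp qis hqkq zpwj hytqh namgw gubwu aiscc bvqse raqk ado
Hunk 4: at line 4 remove [hytqh,namgw,gubwu] add [oyf] -> 10 lines: hrkw mtgdp qis hqkq zpwj oyf aiscc bvqse raqk ado
Hunk 5: at line 1 remove [qis,hqkq,zpwj] add [lei] -> 8 lines: hrkw mtgdp lei oyf aiscc bvqse raqk ado

Answer: hrkw
mtgdp
lei
oyf
aiscc
bvqse
raqk
ado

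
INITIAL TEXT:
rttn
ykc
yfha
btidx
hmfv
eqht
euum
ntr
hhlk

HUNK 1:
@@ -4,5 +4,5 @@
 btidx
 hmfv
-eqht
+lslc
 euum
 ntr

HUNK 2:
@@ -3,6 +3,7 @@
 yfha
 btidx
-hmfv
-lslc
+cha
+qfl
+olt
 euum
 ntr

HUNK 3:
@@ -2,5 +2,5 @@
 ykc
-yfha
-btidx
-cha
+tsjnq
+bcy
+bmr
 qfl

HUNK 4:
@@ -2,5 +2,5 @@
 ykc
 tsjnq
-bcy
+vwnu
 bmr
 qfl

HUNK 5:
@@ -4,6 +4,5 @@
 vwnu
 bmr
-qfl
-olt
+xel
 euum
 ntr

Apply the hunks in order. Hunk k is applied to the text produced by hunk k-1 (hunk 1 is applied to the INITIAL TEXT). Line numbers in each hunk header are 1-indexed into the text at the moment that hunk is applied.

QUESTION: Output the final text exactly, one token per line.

Answer: rttn
ykc
tsjnq
vwnu
bmr
xel
euum
ntr
hhlk

Derivation:
Hunk 1: at line 4 remove [eqht] add [lslc] -> 9 lines: rttn ykc yfha btidx hmfv lslc euum ntr hhlk
Hunk 2: at line 3 remove [hmfv,lslc] add [cha,qfl,olt] -> 10 lines: rttn ykc yfha btidx cha qfl olt euum ntr hhlk
Hunk 3: at line 2 remove [yfha,btidx,cha] add [tsjnq,bcy,bmr] -> 10 lines: rttn ykc tsjnq bcy bmr qfl olt euum ntr hhlk
Hunk 4: at line 2 remove [bcy] add [vwnu] -> 10 lines: rttn ykc tsjnq vwnu bmr qfl olt euum ntr hhlk
Hunk 5: at line 4 remove [qfl,olt] add [xel] -> 9 lines: rttn ykc tsjnq vwnu bmr xel euum ntr hhlk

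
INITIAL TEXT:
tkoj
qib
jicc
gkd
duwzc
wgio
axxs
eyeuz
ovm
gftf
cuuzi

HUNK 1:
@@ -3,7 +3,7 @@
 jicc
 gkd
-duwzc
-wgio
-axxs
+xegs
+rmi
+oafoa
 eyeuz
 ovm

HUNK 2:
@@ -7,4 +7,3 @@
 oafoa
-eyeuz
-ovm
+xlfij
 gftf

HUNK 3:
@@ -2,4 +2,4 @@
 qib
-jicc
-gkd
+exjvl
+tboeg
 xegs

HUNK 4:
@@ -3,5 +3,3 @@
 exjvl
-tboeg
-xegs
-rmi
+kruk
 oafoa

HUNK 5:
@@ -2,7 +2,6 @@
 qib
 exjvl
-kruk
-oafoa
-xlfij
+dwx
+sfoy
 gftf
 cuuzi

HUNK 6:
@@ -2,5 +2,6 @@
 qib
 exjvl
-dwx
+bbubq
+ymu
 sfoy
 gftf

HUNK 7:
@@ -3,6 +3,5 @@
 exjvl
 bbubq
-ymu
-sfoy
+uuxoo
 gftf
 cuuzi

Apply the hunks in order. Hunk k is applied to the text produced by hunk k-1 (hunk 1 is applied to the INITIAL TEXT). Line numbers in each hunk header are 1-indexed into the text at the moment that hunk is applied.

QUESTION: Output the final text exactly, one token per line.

Hunk 1: at line 3 remove [duwzc,wgio,axxs] add [xegs,rmi,oafoa] -> 11 lines: tkoj qib jicc gkd xegs rmi oafoa eyeuz ovm gftf cuuzi
Hunk 2: at line 7 remove [eyeuz,ovm] add [xlfij] -> 10 lines: tkoj qib jicc gkd xegs rmi oafoa xlfij gftf cuuzi
Hunk 3: at line 2 remove [jicc,gkd] add [exjvl,tboeg] -> 10 lines: tkoj qib exjvl tboeg xegs rmi oafoa xlfij gftf cuuzi
Hunk 4: at line 3 remove [tboeg,xegs,rmi] add [kruk] -> 8 lines: tkoj qib exjvl kruk oafoa xlfij gftf cuuzi
Hunk 5: at line 2 remove [kruk,oafoa,xlfij] add [dwx,sfoy] -> 7 lines: tkoj qib exjvl dwx sfoy gftf cuuzi
Hunk 6: at line 2 remove [dwx] add [bbubq,ymu] -> 8 lines: tkoj qib exjvl bbubq ymu sfoy gftf cuuzi
Hunk 7: at line 3 remove [ymu,sfoy] add [uuxoo] -> 7 lines: tkoj qib exjvl bbubq uuxoo gftf cuuzi

Answer: tkoj
qib
exjvl
bbubq
uuxoo
gftf
cuuzi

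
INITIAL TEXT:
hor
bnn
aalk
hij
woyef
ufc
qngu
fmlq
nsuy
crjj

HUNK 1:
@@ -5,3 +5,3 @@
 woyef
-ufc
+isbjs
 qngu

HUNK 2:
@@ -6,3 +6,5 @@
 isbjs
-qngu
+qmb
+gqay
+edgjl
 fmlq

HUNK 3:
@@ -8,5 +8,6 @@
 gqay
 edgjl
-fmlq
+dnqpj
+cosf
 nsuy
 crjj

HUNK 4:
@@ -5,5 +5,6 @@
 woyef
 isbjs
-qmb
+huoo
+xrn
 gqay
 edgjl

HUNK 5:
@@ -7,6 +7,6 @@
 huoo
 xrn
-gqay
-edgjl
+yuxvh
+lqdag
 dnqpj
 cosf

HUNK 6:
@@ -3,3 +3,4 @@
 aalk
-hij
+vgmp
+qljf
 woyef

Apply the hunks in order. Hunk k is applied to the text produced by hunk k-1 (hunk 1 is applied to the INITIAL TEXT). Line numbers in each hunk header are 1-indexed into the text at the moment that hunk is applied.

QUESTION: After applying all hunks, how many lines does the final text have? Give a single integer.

Hunk 1: at line 5 remove [ufc] add [isbjs] -> 10 lines: hor bnn aalk hij woyef isbjs qngu fmlq nsuy crjj
Hunk 2: at line 6 remove [qngu] add [qmb,gqay,edgjl] -> 12 lines: hor bnn aalk hij woyef isbjs qmb gqay edgjl fmlq nsuy crjj
Hunk 3: at line 8 remove [fmlq] add [dnqpj,cosf] -> 13 lines: hor bnn aalk hij woyef isbjs qmb gqay edgjl dnqpj cosf nsuy crjj
Hunk 4: at line 5 remove [qmb] add [huoo,xrn] -> 14 lines: hor bnn aalk hij woyef isbjs huoo xrn gqay edgjl dnqpj cosf nsuy crjj
Hunk 5: at line 7 remove [gqay,edgjl] add [yuxvh,lqdag] -> 14 lines: hor bnn aalk hij woyef isbjs huoo xrn yuxvh lqdag dnqpj cosf nsuy crjj
Hunk 6: at line 3 remove [hij] add [vgmp,qljf] -> 15 lines: hor bnn aalk vgmp qljf woyef isbjs huoo xrn yuxvh lqdag dnqpj cosf nsuy crjj
Final line count: 15

Answer: 15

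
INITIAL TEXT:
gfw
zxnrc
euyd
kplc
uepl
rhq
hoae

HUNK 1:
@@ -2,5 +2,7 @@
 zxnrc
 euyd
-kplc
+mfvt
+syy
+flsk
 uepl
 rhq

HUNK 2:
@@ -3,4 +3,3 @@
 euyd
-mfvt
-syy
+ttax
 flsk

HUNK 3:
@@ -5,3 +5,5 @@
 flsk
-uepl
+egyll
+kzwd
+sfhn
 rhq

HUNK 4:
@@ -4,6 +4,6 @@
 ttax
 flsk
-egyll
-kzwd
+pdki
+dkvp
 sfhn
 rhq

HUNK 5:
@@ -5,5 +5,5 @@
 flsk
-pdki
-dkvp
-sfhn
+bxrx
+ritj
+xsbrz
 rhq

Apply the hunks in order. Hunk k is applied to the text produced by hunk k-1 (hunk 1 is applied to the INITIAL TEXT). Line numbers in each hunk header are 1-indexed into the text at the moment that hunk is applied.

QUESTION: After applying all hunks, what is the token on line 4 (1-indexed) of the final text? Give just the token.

Hunk 1: at line 2 remove [kplc] add [mfvt,syy,flsk] -> 9 lines: gfw zxnrc euyd mfvt syy flsk uepl rhq hoae
Hunk 2: at line 3 remove [mfvt,syy] add [ttax] -> 8 lines: gfw zxnrc euyd ttax flsk uepl rhq hoae
Hunk 3: at line 5 remove [uepl] add [egyll,kzwd,sfhn] -> 10 lines: gfw zxnrc euyd ttax flsk egyll kzwd sfhn rhq hoae
Hunk 4: at line 4 remove [egyll,kzwd] add [pdki,dkvp] -> 10 lines: gfw zxnrc euyd ttax flsk pdki dkvp sfhn rhq hoae
Hunk 5: at line 5 remove [pdki,dkvp,sfhn] add [bxrx,ritj,xsbrz] -> 10 lines: gfw zxnrc euyd ttax flsk bxrx ritj xsbrz rhq hoae
Final line 4: ttax

Answer: ttax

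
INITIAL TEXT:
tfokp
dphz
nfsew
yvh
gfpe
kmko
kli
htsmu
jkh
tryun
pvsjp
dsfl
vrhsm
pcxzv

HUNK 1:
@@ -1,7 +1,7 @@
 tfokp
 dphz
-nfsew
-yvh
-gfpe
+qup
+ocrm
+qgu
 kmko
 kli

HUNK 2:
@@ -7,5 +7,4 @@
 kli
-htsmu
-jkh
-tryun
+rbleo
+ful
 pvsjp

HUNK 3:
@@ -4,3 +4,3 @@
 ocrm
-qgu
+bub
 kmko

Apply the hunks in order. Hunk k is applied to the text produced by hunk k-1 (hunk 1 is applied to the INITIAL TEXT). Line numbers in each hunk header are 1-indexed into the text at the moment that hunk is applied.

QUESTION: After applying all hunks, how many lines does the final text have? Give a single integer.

Hunk 1: at line 1 remove [nfsew,yvh,gfpe] add [qup,ocrm,qgu] -> 14 lines: tfokp dphz qup ocrm qgu kmko kli htsmu jkh tryun pvsjp dsfl vrhsm pcxzv
Hunk 2: at line 7 remove [htsmu,jkh,tryun] add [rbleo,ful] -> 13 lines: tfokp dphz qup ocrm qgu kmko kli rbleo ful pvsjp dsfl vrhsm pcxzv
Hunk 3: at line 4 remove [qgu] add [bub] -> 13 lines: tfokp dphz qup ocrm bub kmko kli rbleo ful pvsjp dsfl vrhsm pcxzv
Final line count: 13

Answer: 13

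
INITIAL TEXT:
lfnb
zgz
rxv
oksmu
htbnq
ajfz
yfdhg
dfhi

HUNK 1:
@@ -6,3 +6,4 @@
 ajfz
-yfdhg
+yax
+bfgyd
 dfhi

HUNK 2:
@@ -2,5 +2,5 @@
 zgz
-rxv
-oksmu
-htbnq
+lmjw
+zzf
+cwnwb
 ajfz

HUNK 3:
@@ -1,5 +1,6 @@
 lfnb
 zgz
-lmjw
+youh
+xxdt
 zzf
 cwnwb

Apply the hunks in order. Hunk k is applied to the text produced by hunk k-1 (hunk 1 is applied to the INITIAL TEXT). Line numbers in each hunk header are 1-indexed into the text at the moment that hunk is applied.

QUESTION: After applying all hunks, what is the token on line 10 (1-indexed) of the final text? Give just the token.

Answer: dfhi

Derivation:
Hunk 1: at line 6 remove [yfdhg] add [yax,bfgyd] -> 9 lines: lfnb zgz rxv oksmu htbnq ajfz yax bfgyd dfhi
Hunk 2: at line 2 remove [rxv,oksmu,htbnq] add [lmjw,zzf,cwnwb] -> 9 lines: lfnb zgz lmjw zzf cwnwb ajfz yax bfgyd dfhi
Hunk 3: at line 1 remove [lmjw] add [youh,xxdt] -> 10 lines: lfnb zgz youh xxdt zzf cwnwb ajfz yax bfgyd dfhi
Final line 10: dfhi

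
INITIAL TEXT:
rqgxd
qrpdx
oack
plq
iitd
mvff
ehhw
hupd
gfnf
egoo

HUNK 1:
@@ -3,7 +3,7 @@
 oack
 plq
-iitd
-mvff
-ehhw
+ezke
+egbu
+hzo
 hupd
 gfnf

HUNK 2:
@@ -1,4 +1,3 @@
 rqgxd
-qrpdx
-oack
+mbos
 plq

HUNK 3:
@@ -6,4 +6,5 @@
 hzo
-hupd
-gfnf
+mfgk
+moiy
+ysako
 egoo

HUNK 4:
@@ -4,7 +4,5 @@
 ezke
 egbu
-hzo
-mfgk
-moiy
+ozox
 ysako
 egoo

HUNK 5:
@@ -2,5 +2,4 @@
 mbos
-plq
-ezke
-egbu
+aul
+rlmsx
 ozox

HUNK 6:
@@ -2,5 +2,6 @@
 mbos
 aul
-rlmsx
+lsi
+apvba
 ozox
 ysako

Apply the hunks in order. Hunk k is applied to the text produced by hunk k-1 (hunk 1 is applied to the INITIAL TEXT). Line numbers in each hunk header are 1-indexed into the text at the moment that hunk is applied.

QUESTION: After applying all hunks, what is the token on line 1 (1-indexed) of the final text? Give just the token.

Hunk 1: at line 3 remove [iitd,mvff,ehhw] add [ezke,egbu,hzo] -> 10 lines: rqgxd qrpdx oack plq ezke egbu hzo hupd gfnf egoo
Hunk 2: at line 1 remove [qrpdx,oack] add [mbos] -> 9 lines: rqgxd mbos plq ezke egbu hzo hupd gfnf egoo
Hunk 3: at line 6 remove [hupd,gfnf] add [mfgk,moiy,ysako] -> 10 lines: rqgxd mbos plq ezke egbu hzo mfgk moiy ysako egoo
Hunk 4: at line 4 remove [hzo,mfgk,moiy] add [ozox] -> 8 lines: rqgxd mbos plq ezke egbu ozox ysako egoo
Hunk 5: at line 2 remove [plq,ezke,egbu] add [aul,rlmsx] -> 7 lines: rqgxd mbos aul rlmsx ozox ysako egoo
Hunk 6: at line 2 remove [rlmsx] add [lsi,apvba] -> 8 lines: rqgxd mbos aul lsi apvba ozox ysako egoo
Final line 1: rqgxd

Answer: rqgxd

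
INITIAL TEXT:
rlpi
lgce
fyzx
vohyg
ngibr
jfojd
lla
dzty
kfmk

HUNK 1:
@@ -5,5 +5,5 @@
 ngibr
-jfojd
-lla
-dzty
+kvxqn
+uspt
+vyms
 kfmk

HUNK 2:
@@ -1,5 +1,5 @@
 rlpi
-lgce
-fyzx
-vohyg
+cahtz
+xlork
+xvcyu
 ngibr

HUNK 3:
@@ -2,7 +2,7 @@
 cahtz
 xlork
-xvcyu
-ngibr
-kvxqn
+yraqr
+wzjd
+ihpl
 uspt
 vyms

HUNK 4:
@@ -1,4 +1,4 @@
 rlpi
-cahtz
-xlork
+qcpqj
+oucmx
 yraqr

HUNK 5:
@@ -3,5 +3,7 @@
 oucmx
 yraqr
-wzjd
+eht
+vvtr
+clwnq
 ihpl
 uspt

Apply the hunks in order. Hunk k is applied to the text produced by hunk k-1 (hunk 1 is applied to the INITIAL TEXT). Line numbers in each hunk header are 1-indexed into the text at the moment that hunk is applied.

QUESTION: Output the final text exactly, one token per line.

Hunk 1: at line 5 remove [jfojd,lla,dzty] add [kvxqn,uspt,vyms] -> 9 lines: rlpi lgce fyzx vohyg ngibr kvxqn uspt vyms kfmk
Hunk 2: at line 1 remove [lgce,fyzx,vohyg] add [cahtz,xlork,xvcyu] -> 9 lines: rlpi cahtz xlork xvcyu ngibr kvxqn uspt vyms kfmk
Hunk 3: at line 2 remove [xvcyu,ngibr,kvxqn] add [yraqr,wzjd,ihpl] -> 9 lines: rlpi cahtz xlork yraqr wzjd ihpl uspt vyms kfmk
Hunk 4: at line 1 remove [cahtz,xlork] add [qcpqj,oucmx] -> 9 lines: rlpi qcpqj oucmx yraqr wzjd ihpl uspt vyms kfmk
Hunk 5: at line 3 remove [wzjd] add [eht,vvtr,clwnq] -> 11 lines: rlpi qcpqj oucmx yraqr eht vvtr clwnq ihpl uspt vyms kfmk

Answer: rlpi
qcpqj
oucmx
yraqr
eht
vvtr
clwnq
ihpl
uspt
vyms
kfmk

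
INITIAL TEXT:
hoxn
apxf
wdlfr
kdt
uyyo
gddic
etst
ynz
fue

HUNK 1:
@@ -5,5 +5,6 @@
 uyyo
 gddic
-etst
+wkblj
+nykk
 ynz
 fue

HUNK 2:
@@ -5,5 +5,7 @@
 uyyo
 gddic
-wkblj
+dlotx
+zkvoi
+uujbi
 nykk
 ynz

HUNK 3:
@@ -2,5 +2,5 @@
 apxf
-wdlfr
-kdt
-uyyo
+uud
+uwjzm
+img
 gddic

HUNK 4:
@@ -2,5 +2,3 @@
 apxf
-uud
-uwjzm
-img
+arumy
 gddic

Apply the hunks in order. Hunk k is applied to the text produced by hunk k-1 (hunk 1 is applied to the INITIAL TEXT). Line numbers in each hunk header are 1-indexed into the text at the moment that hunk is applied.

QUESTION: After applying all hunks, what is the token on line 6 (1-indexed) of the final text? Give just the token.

Hunk 1: at line 5 remove [etst] add [wkblj,nykk] -> 10 lines: hoxn apxf wdlfr kdt uyyo gddic wkblj nykk ynz fue
Hunk 2: at line 5 remove [wkblj] add [dlotx,zkvoi,uujbi] -> 12 lines: hoxn apxf wdlfr kdt uyyo gddic dlotx zkvoi uujbi nykk ynz fue
Hunk 3: at line 2 remove [wdlfr,kdt,uyyo] add [uud,uwjzm,img] -> 12 lines: hoxn apxf uud uwjzm img gddic dlotx zkvoi uujbi nykk ynz fue
Hunk 4: at line 2 remove [uud,uwjzm,img] add [arumy] -> 10 lines: hoxn apxf arumy gddic dlotx zkvoi uujbi nykk ynz fue
Final line 6: zkvoi

Answer: zkvoi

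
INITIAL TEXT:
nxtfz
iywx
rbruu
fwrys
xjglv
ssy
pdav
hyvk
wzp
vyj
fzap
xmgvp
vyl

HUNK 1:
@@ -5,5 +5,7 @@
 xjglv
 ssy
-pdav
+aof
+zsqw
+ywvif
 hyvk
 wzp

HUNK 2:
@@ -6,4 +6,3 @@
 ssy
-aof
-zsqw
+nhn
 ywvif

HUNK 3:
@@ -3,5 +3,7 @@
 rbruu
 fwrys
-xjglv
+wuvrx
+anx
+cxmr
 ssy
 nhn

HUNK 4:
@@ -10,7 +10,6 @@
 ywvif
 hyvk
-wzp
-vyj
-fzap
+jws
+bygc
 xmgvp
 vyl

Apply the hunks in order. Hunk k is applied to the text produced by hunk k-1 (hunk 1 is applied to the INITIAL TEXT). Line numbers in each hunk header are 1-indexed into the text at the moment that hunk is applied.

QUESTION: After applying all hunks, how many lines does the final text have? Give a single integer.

Answer: 15

Derivation:
Hunk 1: at line 5 remove [pdav] add [aof,zsqw,ywvif] -> 15 lines: nxtfz iywx rbruu fwrys xjglv ssy aof zsqw ywvif hyvk wzp vyj fzap xmgvp vyl
Hunk 2: at line 6 remove [aof,zsqw] add [nhn] -> 14 lines: nxtfz iywx rbruu fwrys xjglv ssy nhn ywvif hyvk wzp vyj fzap xmgvp vyl
Hunk 3: at line 3 remove [xjglv] add [wuvrx,anx,cxmr] -> 16 lines: nxtfz iywx rbruu fwrys wuvrx anx cxmr ssy nhn ywvif hyvk wzp vyj fzap xmgvp vyl
Hunk 4: at line 10 remove [wzp,vyj,fzap] add [jws,bygc] -> 15 lines: nxtfz iywx rbruu fwrys wuvrx anx cxmr ssy nhn ywvif hyvk jws bygc xmgvp vyl
Final line count: 15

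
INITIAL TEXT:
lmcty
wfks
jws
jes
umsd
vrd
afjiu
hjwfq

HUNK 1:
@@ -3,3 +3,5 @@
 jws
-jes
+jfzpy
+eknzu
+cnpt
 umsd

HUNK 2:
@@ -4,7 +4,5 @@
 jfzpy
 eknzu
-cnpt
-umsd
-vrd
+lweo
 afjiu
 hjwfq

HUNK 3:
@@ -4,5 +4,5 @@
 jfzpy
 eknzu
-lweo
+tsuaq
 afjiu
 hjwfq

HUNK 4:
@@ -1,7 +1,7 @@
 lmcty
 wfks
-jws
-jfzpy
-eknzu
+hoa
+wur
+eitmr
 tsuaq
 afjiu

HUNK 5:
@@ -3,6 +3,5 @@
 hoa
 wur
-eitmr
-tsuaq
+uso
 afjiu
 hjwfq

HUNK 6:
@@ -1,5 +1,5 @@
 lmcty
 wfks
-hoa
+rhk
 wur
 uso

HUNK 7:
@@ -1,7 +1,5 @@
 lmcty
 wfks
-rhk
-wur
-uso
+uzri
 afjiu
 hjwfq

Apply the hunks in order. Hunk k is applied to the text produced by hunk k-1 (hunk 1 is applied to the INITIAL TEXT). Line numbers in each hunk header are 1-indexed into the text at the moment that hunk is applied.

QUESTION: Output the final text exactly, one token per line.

Answer: lmcty
wfks
uzri
afjiu
hjwfq

Derivation:
Hunk 1: at line 3 remove [jes] add [jfzpy,eknzu,cnpt] -> 10 lines: lmcty wfks jws jfzpy eknzu cnpt umsd vrd afjiu hjwfq
Hunk 2: at line 4 remove [cnpt,umsd,vrd] add [lweo] -> 8 lines: lmcty wfks jws jfzpy eknzu lweo afjiu hjwfq
Hunk 3: at line 4 remove [lweo] add [tsuaq] -> 8 lines: lmcty wfks jws jfzpy eknzu tsuaq afjiu hjwfq
Hunk 4: at line 1 remove [jws,jfzpy,eknzu] add [hoa,wur,eitmr] -> 8 lines: lmcty wfks hoa wur eitmr tsuaq afjiu hjwfq
Hunk 5: at line 3 remove [eitmr,tsuaq] add [uso] -> 7 lines: lmcty wfks hoa wur uso afjiu hjwfq
Hunk 6: at line 1 remove [hoa] add [rhk] -> 7 lines: lmcty wfks rhk wur uso afjiu hjwfq
Hunk 7: at line 1 remove [rhk,wur,uso] add [uzri] -> 5 lines: lmcty wfks uzri afjiu hjwfq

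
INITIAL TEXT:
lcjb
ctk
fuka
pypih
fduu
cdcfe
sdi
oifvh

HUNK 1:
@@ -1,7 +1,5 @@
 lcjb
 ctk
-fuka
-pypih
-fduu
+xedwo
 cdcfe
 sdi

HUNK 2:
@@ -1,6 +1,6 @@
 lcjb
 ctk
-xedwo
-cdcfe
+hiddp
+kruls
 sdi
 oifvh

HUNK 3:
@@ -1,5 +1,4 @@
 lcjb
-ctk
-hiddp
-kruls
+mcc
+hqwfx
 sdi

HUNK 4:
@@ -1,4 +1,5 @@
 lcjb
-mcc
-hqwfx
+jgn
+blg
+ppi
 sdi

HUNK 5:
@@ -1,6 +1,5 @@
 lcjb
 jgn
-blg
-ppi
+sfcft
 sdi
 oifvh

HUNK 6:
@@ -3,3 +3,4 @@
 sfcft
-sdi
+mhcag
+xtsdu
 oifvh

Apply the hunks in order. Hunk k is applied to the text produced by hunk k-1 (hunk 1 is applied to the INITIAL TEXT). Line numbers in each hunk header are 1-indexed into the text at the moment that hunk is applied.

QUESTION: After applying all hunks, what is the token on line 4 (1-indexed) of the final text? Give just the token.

Answer: mhcag

Derivation:
Hunk 1: at line 1 remove [fuka,pypih,fduu] add [xedwo] -> 6 lines: lcjb ctk xedwo cdcfe sdi oifvh
Hunk 2: at line 1 remove [xedwo,cdcfe] add [hiddp,kruls] -> 6 lines: lcjb ctk hiddp kruls sdi oifvh
Hunk 3: at line 1 remove [ctk,hiddp,kruls] add [mcc,hqwfx] -> 5 lines: lcjb mcc hqwfx sdi oifvh
Hunk 4: at line 1 remove [mcc,hqwfx] add [jgn,blg,ppi] -> 6 lines: lcjb jgn blg ppi sdi oifvh
Hunk 5: at line 1 remove [blg,ppi] add [sfcft] -> 5 lines: lcjb jgn sfcft sdi oifvh
Hunk 6: at line 3 remove [sdi] add [mhcag,xtsdu] -> 6 lines: lcjb jgn sfcft mhcag xtsdu oifvh
Final line 4: mhcag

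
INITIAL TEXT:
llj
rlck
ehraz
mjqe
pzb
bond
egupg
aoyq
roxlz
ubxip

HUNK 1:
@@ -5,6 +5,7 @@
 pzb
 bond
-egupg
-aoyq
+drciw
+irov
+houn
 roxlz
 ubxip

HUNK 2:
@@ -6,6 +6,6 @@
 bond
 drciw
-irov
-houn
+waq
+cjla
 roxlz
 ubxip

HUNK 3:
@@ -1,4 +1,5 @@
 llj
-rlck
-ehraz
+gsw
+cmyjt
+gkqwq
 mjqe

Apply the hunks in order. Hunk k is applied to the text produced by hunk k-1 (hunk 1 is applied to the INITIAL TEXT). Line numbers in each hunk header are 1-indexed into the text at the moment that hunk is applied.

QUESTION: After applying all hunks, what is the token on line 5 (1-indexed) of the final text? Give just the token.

Answer: mjqe

Derivation:
Hunk 1: at line 5 remove [egupg,aoyq] add [drciw,irov,houn] -> 11 lines: llj rlck ehraz mjqe pzb bond drciw irov houn roxlz ubxip
Hunk 2: at line 6 remove [irov,houn] add [waq,cjla] -> 11 lines: llj rlck ehraz mjqe pzb bond drciw waq cjla roxlz ubxip
Hunk 3: at line 1 remove [rlck,ehraz] add [gsw,cmyjt,gkqwq] -> 12 lines: llj gsw cmyjt gkqwq mjqe pzb bond drciw waq cjla roxlz ubxip
Final line 5: mjqe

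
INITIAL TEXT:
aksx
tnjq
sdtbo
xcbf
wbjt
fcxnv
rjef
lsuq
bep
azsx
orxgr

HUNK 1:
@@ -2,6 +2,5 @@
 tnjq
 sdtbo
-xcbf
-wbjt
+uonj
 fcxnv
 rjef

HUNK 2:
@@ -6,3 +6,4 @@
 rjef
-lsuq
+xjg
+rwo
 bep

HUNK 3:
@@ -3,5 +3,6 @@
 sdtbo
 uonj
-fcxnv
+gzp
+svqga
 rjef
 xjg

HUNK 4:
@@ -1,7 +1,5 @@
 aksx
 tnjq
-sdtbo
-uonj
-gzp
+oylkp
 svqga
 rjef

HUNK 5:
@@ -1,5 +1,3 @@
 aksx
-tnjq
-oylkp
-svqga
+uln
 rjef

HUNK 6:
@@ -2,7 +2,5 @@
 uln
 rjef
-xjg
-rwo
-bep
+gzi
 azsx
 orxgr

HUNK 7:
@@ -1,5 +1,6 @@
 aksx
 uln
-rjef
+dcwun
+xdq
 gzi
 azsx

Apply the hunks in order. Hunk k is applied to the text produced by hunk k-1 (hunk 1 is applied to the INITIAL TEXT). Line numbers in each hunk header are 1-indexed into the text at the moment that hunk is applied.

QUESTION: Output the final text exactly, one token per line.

Hunk 1: at line 2 remove [xcbf,wbjt] add [uonj] -> 10 lines: aksx tnjq sdtbo uonj fcxnv rjef lsuq bep azsx orxgr
Hunk 2: at line 6 remove [lsuq] add [xjg,rwo] -> 11 lines: aksx tnjq sdtbo uonj fcxnv rjef xjg rwo bep azsx orxgr
Hunk 3: at line 3 remove [fcxnv] add [gzp,svqga] -> 12 lines: aksx tnjq sdtbo uonj gzp svqga rjef xjg rwo bep azsx orxgr
Hunk 4: at line 1 remove [sdtbo,uonj,gzp] add [oylkp] -> 10 lines: aksx tnjq oylkp svqga rjef xjg rwo bep azsx orxgr
Hunk 5: at line 1 remove [tnjq,oylkp,svqga] add [uln] -> 8 lines: aksx uln rjef xjg rwo bep azsx orxgr
Hunk 6: at line 2 remove [xjg,rwo,bep] add [gzi] -> 6 lines: aksx uln rjef gzi azsx orxgr
Hunk 7: at line 1 remove [rjef] add [dcwun,xdq] -> 7 lines: aksx uln dcwun xdq gzi azsx orxgr

Answer: aksx
uln
dcwun
xdq
gzi
azsx
orxgr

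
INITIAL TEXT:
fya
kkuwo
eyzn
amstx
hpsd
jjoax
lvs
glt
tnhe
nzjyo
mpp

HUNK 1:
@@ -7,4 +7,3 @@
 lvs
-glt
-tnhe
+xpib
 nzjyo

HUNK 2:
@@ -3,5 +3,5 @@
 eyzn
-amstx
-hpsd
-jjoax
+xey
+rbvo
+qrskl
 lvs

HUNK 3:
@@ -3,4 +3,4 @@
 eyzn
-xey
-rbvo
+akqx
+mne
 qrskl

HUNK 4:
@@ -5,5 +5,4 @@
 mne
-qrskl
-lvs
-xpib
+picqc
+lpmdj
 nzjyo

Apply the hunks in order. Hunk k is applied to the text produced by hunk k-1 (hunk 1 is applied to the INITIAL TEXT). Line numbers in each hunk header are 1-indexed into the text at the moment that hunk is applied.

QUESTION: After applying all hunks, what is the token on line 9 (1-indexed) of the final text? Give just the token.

Answer: mpp

Derivation:
Hunk 1: at line 7 remove [glt,tnhe] add [xpib] -> 10 lines: fya kkuwo eyzn amstx hpsd jjoax lvs xpib nzjyo mpp
Hunk 2: at line 3 remove [amstx,hpsd,jjoax] add [xey,rbvo,qrskl] -> 10 lines: fya kkuwo eyzn xey rbvo qrskl lvs xpib nzjyo mpp
Hunk 3: at line 3 remove [xey,rbvo] add [akqx,mne] -> 10 lines: fya kkuwo eyzn akqx mne qrskl lvs xpib nzjyo mpp
Hunk 4: at line 5 remove [qrskl,lvs,xpib] add [picqc,lpmdj] -> 9 lines: fya kkuwo eyzn akqx mne picqc lpmdj nzjyo mpp
Final line 9: mpp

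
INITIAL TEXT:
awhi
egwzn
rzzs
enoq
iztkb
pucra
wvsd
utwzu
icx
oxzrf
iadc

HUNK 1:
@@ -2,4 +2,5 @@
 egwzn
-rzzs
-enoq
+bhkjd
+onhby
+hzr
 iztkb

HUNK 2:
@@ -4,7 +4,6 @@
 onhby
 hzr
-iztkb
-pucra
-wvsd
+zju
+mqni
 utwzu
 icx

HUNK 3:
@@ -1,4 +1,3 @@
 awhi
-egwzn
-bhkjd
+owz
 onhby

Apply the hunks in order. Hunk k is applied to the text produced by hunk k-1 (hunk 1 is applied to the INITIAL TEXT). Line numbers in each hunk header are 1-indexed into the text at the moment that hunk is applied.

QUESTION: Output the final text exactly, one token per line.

Hunk 1: at line 2 remove [rzzs,enoq] add [bhkjd,onhby,hzr] -> 12 lines: awhi egwzn bhkjd onhby hzr iztkb pucra wvsd utwzu icx oxzrf iadc
Hunk 2: at line 4 remove [iztkb,pucra,wvsd] add [zju,mqni] -> 11 lines: awhi egwzn bhkjd onhby hzr zju mqni utwzu icx oxzrf iadc
Hunk 3: at line 1 remove [egwzn,bhkjd] add [owz] -> 10 lines: awhi owz onhby hzr zju mqni utwzu icx oxzrf iadc

Answer: awhi
owz
onhby
hzr
zju
mqni
utwzu
icx
oxzrf
iadc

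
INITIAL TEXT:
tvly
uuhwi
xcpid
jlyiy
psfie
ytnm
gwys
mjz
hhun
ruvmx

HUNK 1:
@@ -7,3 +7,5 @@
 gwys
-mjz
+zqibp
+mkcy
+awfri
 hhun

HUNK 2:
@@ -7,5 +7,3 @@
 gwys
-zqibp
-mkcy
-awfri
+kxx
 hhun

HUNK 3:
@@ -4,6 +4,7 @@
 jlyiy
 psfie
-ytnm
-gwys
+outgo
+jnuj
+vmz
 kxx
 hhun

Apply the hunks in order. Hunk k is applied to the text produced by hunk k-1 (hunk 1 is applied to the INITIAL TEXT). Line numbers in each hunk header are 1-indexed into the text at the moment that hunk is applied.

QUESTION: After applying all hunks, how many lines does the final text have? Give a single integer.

Answer: 11

Derivation:
Hunk 1: at line 7 remove [mjz] add [zqibp,mkcy,awfri] -> 12 lines: tvly uuhwi xcpid jlyiy psfie ytnm gwys zqibp mkcy awfri hhun ruvmx
Hunk 2: at line 7 remove [zqibp,mkcy,awfri] add [kxx] -> 10 lines: tvly uuhwi xcpid jlyiy psfie ytnm gwys kxx hhun ruvmx
Hunk 3: at line 4 remove [ytnm,gwys] add [outgo,jnuj,vmz] -> 11 lines: tvly uuhwi xcpid jlyiy psfie outgo jnuj vmz kxx hhun ruvmx
Final line count: 11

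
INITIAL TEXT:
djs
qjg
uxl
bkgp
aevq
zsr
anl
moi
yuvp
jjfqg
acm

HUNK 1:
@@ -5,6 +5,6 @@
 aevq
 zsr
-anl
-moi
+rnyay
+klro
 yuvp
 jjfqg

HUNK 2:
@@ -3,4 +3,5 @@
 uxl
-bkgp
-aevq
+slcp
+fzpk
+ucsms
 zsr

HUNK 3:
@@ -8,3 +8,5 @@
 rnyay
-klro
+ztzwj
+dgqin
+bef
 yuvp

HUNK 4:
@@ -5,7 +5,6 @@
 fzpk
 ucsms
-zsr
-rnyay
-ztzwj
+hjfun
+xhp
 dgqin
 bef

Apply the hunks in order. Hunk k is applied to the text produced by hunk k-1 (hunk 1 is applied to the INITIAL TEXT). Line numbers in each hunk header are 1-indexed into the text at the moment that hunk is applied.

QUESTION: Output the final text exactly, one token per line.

Answer: djs
qjg
uxl
slcp
fzpk
ucsms
hjfun
xhp
dgqin
bef
yuvp
jjfqg
acm

Derivation:
Hunk 1: at line 5 remove [anl,moi] add [rnyay,klro] -> 11 lines: djs qjg uxl bkgp aevq zsr rnyay klro yuvp jjfqg acm
Hunk 2: at line 3 remove [bkgp,aevq] add [slcp,fzpk,ucsms] -> 12 lines: djs qjg uxl slcp fzpk ucsms zsr rnyay klro yuvp jjfqg acm
Hunk 3: at line 8 remove [klro] add [ztzwj,dgqin,bef] -> 14 lines: djs qjg uxl slcp fzpk ucsms zsr rnyay ztzwj dgqin bef yuvp jjfqg acm
Hunk 4: at line 5 remove [zsr,rnyay,ztzwj] add [hjfun,xhp] -> 13 lines: djs qjg uxl slcp fzpk ucsms hjfun xhp dgqin bef yuvp jjfqg acm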